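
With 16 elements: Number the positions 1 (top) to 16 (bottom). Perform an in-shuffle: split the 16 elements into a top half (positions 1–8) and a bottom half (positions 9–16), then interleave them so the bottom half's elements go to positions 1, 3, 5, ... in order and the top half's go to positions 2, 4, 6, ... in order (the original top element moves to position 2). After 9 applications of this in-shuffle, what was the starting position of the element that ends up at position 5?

Work backwards from position 5, undoing one in-shuffle at a time:
5 ← 11 ← 14 ← 7 ← 12 ← 6 ← 3 ← 10 ← 5 ← 11
So the element now at position 5 started at position 11.

11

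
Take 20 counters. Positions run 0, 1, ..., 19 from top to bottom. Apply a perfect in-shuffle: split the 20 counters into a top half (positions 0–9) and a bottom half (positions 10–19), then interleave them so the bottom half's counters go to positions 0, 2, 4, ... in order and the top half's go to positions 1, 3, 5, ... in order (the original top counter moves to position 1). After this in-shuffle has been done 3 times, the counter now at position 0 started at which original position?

Work backwards from position 0, undoing one in-shuffle at a time:
0 ← 10 ← 15 ← 7
So the counter now at position 0 started at position 7.

7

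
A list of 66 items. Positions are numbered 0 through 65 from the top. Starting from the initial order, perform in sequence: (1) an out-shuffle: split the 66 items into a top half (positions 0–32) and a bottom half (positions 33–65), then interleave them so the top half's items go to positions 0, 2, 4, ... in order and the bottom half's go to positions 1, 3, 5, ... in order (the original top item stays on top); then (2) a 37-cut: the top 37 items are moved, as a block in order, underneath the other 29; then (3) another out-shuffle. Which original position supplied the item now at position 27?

Undo the operations in reverse order, starting from position 27:
  undo op 3 (out-shuffle, from bottom half): 27 ← 46
  undo op 2 (cut 37): 46 ← 17
  undo op 1 (out-shuffle, from bottom half): 17 ← 41
So the item at position 27 came from original position 41.

41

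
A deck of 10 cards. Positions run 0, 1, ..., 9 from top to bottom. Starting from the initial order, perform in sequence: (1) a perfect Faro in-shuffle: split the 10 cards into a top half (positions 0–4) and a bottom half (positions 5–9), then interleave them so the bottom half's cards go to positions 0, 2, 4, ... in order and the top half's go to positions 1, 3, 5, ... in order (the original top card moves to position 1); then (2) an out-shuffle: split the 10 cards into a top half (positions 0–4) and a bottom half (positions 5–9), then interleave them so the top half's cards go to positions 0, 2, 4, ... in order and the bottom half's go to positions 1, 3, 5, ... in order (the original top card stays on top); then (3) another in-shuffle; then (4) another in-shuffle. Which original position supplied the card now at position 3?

5

Undo the operations in reverse order, starting from position 3:
  undo op 4 (in-shuffle, from top half): 3 ← 1
  undo op 3 (in-shuffle, from top half): 1 ← 0
  undo op 2 (out-shuffle, from top half): 0 ← 0
  undo op 1 (in-shuffle, from bottom half): 0 ← 5
So the card at position 3 came from original position 5.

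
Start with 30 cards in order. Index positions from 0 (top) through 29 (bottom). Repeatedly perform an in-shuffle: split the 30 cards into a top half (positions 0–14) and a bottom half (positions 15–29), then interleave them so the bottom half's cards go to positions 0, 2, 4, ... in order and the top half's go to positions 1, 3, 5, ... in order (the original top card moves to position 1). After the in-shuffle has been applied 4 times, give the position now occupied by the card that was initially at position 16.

23

Track the card's position through each in-shuffle:
16 → 2 → 5 → 11 → 23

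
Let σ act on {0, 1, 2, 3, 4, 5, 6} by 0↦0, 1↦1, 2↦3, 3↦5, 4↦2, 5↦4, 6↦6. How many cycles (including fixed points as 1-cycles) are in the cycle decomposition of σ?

4

Cycle decomposition: (0) (1) (2 3 5 4) (6).
4 cycles.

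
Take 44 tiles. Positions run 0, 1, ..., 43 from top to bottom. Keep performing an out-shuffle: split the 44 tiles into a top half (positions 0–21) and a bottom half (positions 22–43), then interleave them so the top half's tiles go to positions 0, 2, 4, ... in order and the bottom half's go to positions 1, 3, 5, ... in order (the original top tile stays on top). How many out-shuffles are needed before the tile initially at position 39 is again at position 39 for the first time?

14

Follow position 39 under repeated out-shuffles:
39 → 35 → 27 → 11 → 22 → 1 → 2 → 4 → 8 → 16 → 32 → 21 → 42 → 41 → 39
It first returns after 14 out-shuffles.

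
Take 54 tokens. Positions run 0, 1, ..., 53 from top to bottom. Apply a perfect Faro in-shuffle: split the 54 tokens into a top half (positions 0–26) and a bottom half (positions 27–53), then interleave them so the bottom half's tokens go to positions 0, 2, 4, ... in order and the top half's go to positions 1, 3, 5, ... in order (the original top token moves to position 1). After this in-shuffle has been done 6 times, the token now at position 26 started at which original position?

Work backwards from position 26, undoing one in-shuffle at a time:
26 ← 40 ← 47 ← 23 ← 11 ← 5 ← 2
So the token now at position 26 started at position 2.

2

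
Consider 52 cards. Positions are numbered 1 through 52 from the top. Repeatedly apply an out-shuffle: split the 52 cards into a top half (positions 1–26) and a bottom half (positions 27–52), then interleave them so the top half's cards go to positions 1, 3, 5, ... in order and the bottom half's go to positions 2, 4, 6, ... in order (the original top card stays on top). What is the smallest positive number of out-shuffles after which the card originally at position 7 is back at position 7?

8

Follow position 7 under repeated out-shuffles:
7 → 13 → 25 → 49 → 46 → 40 → 28 → 4 → 7
It first returns after 8 out-shuffles.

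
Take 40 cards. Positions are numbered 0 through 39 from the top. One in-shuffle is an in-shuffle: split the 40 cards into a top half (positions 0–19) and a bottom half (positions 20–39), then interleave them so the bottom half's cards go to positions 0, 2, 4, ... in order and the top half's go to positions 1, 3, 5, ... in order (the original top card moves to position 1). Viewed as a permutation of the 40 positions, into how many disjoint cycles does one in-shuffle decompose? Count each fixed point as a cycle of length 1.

Trace each unvisited position around until it returns:
(0 1 3 7 15 31 ... len 20) (2 5 11 23 6 13 ... len 20)
2 cycles in total.

2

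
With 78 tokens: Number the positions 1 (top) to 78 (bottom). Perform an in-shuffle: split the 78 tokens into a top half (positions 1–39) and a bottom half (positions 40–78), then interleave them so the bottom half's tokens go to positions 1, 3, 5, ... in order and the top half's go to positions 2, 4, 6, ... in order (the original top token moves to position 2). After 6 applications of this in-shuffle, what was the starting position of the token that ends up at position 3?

Work backwards from position 3, undoing one in-shuffle at a time:
3 ← 41 ← 60 ← 30 ← 15 ← 47 ← 63
So the token now at position 3 started at position 63.

63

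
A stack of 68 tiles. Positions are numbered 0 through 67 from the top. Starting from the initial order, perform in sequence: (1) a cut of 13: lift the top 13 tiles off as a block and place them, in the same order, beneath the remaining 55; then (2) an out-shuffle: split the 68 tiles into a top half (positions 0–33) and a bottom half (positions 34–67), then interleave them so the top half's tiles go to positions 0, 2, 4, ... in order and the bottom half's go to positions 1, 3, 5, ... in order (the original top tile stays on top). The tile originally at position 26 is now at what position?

Track the tile from position 26 forward through each operation:
  after op 1 (cut 13): 26 → 13
  after op 2 (out-shuffle): 13 → 26

26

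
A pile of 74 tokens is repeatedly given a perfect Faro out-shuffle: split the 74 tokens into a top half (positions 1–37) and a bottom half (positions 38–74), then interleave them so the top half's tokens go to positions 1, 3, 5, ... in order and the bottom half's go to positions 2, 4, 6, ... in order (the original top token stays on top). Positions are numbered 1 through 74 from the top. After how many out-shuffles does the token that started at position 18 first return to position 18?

Follow position 18 under repeated out-shuffles:
18 → 35 → 69 → 64 → 54 → 34 → 67 → 60 → 46 → 18
It first returns after 9 out-shuffles.

9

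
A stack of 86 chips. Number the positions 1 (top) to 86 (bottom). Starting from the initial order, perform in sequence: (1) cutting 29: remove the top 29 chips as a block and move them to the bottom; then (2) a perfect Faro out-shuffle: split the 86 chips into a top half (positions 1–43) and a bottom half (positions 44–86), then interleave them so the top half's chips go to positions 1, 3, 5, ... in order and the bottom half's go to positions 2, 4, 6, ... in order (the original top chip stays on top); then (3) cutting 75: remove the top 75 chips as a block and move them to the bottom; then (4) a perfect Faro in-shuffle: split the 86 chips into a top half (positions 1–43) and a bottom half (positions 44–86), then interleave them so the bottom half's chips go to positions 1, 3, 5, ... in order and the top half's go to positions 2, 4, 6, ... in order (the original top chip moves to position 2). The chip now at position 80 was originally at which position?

Undo the operations in reverse order, starting from position 80:
  undo op 4 (in-shuffle, from top half): 80 ← 40
  undo op 3 (cut 75): 40 ← 29
  undo op 2 (out-shuffle, from top half): 29 ← 15
  undo op 1 (cut 29): 15 ← 44
So the chip at position 80 came from original position 44.

44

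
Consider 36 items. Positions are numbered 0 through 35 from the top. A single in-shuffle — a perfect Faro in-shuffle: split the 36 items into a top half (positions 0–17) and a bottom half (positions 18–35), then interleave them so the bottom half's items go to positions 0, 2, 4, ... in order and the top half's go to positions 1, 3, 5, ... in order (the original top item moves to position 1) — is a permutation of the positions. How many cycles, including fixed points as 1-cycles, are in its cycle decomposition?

1

Trace each unvisited position around until it returns:
(0 1 3 7 15 31 ... len 36)
1 cycle in total.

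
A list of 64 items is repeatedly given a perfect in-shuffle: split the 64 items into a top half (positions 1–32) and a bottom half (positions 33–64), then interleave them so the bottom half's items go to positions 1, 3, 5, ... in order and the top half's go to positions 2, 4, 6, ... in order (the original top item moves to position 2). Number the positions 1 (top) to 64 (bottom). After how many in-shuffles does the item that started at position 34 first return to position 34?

Follow position 34 under repeated in-shuffles:
34 → 3 → 6 → 12 → 24 → 48 → 31 → 62 → 59 → 53 → 41 → 17 → 34
It first returns after 12 in-shuffles.

12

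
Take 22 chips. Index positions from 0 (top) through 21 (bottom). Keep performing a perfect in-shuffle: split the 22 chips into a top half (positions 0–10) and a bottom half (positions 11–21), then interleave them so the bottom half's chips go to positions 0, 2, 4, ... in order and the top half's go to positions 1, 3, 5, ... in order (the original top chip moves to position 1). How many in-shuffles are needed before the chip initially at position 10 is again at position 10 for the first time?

Follow position 10 under repeated in-shuffles:
10 → 21 → 20 → 18 → 14 → 6 → 13 → 4 → 9 → 19 → 16 → 10
It first returns after 11 in-shuffles.

11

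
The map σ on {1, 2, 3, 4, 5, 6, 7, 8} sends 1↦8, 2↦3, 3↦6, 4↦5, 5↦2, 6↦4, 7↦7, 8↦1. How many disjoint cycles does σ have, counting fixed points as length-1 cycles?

3

Cycle decomposition: (1 8) (2 3 6 4 5) (7).
3 cycles.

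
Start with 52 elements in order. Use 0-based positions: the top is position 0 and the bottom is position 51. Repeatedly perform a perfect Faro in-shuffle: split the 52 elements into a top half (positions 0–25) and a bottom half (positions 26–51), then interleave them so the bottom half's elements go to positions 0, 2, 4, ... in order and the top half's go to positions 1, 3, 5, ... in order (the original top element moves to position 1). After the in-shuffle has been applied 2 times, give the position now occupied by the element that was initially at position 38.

Track the element's position through each in-shuffle:
38 → 24 → 49

49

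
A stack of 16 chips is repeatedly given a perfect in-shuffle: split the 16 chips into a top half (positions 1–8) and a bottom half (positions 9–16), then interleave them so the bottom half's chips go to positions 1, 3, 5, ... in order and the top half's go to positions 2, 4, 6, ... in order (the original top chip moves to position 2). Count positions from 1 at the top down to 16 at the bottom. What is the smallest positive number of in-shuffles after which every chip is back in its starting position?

8

The in-shuffle permutes the 16 positions with cycle lengths [8, 8].
Every chip is home exactly when every cycle has completed a whole number of laps, i.e. after lcm(8) = 8 in-shuffles.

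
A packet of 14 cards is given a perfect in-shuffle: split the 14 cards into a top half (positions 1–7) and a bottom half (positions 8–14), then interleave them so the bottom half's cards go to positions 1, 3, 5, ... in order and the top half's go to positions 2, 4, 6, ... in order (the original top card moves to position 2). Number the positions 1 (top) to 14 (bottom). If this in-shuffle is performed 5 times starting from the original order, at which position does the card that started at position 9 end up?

Track the card's position through each in-shuffle:
9 → 3 → 6 → 12 → 9 → 3

3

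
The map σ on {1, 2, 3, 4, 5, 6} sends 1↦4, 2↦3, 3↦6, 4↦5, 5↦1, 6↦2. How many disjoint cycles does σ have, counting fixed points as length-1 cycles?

Cycle decomposition: (1 4 5) (2 3 6).
2 cycles.

2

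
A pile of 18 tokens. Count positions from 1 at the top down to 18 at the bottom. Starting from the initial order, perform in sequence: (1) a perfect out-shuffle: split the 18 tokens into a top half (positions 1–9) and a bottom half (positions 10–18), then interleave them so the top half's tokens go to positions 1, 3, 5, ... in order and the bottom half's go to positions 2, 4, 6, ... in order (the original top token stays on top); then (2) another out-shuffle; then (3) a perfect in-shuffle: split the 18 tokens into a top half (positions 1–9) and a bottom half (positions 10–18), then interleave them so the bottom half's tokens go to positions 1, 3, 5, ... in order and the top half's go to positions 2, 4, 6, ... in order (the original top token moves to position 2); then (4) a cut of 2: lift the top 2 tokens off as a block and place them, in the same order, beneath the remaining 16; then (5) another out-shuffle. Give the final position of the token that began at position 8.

Track the token from position 8 forward through each operation:
  after op 1 (out-shuffle): 8 → 15
  after op 2 (out-shuffle): 15 → 12
  after op 3 (in-shuffle): 12 → 5
  after op 4 (cut 2): 5 → 3
  after op 5 (out-shuffle): 3 → 5

5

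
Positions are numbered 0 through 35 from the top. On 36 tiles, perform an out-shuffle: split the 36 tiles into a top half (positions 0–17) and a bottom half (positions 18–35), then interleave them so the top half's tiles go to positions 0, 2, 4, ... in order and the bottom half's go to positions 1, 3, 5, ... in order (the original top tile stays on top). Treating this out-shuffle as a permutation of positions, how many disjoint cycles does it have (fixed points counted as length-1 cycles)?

Trace each unvisited position around until it returns:
(0) (1 2 4 8 16 32 ... len 12) (3 6 12 24 13 26 ... len 12) (5 10 20) (7 14 28 21) (15 30 25) (35)
7 cycles in total.

7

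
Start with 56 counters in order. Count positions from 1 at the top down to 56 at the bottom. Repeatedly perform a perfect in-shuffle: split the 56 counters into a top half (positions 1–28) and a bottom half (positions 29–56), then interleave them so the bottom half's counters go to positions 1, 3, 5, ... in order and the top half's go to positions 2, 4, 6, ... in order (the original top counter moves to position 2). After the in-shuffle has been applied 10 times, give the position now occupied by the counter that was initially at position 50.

Track the counter's position through each in-shuffle:
50 → 43 → 29 → 1 → 2 → 4 → 8 → 16 → 32 → 7 → 14

14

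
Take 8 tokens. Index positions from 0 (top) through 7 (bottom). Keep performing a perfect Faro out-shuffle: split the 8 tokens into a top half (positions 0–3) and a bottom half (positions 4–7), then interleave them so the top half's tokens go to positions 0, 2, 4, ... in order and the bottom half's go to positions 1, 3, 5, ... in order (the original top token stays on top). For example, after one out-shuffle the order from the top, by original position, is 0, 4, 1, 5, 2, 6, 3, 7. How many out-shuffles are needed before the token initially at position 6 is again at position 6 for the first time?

Follow position 6 under repeated out-shuffles:
6 → 5 → 3 → 6
It first returns after 3 out-shuffles.

3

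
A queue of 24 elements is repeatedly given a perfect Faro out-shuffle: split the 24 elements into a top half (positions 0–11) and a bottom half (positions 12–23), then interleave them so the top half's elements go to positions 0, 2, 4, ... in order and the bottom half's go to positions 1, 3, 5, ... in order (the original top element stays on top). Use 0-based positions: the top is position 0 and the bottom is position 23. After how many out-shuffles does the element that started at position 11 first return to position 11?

11

Follow position 11 under repeated out-shuffles:
11 → 22 → 21 → 19 → 15 → 7 → 14 → 5 → 10 → 20 → 17 → 11
It first returns after 11 out-shuffles.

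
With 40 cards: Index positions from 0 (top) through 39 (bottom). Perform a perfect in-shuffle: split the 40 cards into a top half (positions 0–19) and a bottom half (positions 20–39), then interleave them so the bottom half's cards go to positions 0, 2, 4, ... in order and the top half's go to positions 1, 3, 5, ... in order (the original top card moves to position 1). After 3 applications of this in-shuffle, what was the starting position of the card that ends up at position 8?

36

Work backwards from position 8, undoing one in-shuffle at a time:
8 ← 24 ← 32 ← 36
So the card now at position 8 started at position 36.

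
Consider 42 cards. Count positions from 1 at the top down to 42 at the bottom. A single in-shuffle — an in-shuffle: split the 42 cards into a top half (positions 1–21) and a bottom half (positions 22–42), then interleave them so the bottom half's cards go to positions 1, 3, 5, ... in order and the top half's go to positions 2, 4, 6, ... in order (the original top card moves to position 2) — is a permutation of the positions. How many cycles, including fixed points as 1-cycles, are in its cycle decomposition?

Trace each unvisited position around until it returns:
(1 2 4 8 16 32 ... len 14) (3 6 12 24 5 10 ... len 14) (7 14 28 13 26 9 ... len 14)
3 cycles in total.

3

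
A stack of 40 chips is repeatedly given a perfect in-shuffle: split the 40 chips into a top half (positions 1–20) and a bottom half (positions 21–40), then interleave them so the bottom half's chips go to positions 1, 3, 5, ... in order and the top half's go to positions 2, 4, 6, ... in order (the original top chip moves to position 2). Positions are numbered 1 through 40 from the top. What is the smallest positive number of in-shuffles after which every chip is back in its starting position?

The in-shuffle permutes the 40 positions with cycle lengths [20, 20].
Every chip is home exactly when every cycle has completed a whole number of laps, i.e. after lcm(20) = 20 in-shuffles.

20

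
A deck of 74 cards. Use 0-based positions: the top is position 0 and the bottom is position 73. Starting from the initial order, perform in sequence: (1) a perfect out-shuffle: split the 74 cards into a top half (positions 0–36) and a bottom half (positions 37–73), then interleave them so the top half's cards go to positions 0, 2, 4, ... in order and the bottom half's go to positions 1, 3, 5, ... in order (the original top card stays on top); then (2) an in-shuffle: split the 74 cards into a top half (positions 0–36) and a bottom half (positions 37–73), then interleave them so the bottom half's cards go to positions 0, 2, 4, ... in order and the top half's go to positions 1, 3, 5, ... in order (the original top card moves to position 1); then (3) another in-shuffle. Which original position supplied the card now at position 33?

Undo the operations in reverse order, starting from position 33:
  undo op 3 (in-shuffle, from top half): 33 ← 16
  undo op 2 (in-shuffle, from bottom half): 16 ← 45
  undo op 1 (out-shuffle, from bottom half): 45 ← 59
So the card at position 33 came from original position 59.

59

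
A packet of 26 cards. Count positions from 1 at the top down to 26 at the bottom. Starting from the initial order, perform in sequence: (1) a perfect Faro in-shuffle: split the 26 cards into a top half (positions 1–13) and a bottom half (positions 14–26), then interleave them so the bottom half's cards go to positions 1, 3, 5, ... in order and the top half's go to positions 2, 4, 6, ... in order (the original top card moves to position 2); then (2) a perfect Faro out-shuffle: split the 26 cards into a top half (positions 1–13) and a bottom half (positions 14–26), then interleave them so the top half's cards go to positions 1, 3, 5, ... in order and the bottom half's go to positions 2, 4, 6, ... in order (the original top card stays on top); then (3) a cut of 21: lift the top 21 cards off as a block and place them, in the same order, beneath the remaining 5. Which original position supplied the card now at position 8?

Undo the operations in reverse order, starting from position 8:
  undo op 3 (cut 21): 8 ← 3
  undo op 2 (out-shuffle, from top half): 3 ← 2
  undo op 1 (in-shuffle, from top half): 2 ← 1
So the card at position 8 came from original position 1.

1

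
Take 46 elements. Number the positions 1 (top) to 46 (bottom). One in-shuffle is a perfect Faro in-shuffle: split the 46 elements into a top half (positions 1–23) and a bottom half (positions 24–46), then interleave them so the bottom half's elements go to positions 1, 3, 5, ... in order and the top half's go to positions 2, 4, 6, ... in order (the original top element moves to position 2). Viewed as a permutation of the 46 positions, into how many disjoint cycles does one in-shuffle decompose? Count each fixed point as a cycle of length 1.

Trace each unvisited position around until it returns:
(1 2 4 8 16 32 ... len 23) (5 10 20 40 33 19 ... len 23)
2 cycles in total.

2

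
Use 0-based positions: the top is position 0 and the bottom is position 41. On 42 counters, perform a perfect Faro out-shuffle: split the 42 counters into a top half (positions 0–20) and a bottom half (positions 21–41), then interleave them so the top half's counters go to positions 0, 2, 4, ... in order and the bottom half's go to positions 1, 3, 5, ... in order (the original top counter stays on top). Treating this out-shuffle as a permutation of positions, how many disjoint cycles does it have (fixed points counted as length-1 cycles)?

4

Trace each unvisited position around until it returns:
(0) (1 2 4 8 16 32 ... len 20) (3 6 12 24 7 14 ... len 20) (41)
4 cycles in total.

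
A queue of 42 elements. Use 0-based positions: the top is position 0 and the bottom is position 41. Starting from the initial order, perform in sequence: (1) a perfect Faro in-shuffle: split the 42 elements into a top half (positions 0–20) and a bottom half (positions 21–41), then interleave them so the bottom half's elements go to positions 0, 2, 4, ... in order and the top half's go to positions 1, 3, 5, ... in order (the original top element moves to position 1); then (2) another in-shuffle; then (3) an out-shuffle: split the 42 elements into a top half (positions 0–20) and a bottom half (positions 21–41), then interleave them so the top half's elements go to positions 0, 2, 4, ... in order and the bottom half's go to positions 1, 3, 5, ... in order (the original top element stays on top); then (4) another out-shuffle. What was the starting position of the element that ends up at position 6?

37

Undo the operations in reverse order, starting from position 6:
  undo op 4 (out-shuffle, from top half): 6 ← 3
  undo op 3 (out-shuffle, from bottom half): 3 ← 22
  undo op 2 (in-shuffle, from bottom half): 22 ← 32
  undo op 1 (in-shuffle, from bottom half): 32 ← 37
So the element at position 6 came from original position 37.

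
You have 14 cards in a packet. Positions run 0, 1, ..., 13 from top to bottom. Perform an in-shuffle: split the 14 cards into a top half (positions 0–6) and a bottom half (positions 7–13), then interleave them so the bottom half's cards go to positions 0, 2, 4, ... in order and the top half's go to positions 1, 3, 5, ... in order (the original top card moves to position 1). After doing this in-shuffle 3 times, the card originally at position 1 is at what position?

0

Track the card's position through each in-shuffle:
1 → 3 → 7 → 0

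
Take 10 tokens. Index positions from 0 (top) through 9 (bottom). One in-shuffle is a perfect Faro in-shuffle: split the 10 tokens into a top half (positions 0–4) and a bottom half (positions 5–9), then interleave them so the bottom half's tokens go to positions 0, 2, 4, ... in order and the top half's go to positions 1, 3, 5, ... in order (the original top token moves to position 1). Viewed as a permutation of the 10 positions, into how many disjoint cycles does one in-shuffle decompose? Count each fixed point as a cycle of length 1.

Trace each unvisited position around until it returns:
(0 1 3 7 4 9 8 6 2 5)
1 cycle in total.

1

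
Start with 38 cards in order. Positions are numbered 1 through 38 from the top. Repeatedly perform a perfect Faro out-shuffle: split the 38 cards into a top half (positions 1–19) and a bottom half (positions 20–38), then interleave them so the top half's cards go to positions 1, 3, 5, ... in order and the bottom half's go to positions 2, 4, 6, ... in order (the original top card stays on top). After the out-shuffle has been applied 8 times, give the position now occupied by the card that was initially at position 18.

Track the card's position through each out-shuffle:
18 → 35 → 32 → 26 → 14 → 27 → 16 → 31 → 24

24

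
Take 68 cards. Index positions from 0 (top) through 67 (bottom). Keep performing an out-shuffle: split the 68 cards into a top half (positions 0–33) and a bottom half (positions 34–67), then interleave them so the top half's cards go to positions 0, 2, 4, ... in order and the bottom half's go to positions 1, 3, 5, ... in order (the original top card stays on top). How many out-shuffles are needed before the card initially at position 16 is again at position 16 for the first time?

66

Follow position 16 under repeated out-shuffles:
16 → 32 → 64 → 61 → 55 → 43 → 19 → 38 → ... → 16 (length 66)
It first returns after 66 out-shuffles.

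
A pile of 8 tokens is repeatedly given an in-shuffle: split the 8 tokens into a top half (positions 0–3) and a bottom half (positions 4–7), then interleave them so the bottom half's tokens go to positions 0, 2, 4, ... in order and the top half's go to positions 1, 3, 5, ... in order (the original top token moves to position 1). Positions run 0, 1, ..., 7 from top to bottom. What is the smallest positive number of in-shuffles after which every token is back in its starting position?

6

The in-shuffle permutes the 8 positions with cycle lengths [2, 6].
Every token is home exactly when every cycle has completed a whole number of laps, i.e. after lcm(2, 6) = 6 in-shuffles.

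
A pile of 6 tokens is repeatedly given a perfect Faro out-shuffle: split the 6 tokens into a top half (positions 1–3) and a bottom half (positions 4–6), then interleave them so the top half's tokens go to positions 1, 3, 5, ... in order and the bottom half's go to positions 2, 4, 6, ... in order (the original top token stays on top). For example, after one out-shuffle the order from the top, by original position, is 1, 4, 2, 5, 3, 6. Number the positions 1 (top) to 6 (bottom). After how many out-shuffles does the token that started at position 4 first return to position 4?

Follow position 4 under repeated out-shuffles:
4 → 2 → 3 → 5 → 4
It first returns after 4 out-shuffles.

4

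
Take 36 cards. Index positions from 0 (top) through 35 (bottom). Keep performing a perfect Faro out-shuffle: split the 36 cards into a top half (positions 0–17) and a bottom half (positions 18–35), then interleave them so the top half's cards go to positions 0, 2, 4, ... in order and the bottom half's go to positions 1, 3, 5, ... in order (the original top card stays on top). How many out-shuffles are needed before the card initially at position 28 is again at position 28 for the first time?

Follow position 28 under repeated out-shuffles:
28 → 21 → 7 → 14 → 28
It first returns after 4 out-shuffles.

4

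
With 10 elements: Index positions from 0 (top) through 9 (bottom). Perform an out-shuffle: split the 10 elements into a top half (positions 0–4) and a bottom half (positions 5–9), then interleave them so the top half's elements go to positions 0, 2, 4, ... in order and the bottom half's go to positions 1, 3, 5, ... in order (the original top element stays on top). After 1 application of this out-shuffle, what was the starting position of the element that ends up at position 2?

1

Work backwards from position 2, undoing one out-shuffle at a time:
2 ← 1
So the element now at position 2 started at position 1.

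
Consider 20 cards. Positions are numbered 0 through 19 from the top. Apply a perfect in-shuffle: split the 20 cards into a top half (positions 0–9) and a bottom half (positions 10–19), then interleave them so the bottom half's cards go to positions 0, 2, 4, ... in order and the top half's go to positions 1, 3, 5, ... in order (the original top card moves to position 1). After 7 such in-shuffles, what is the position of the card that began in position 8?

17

Track the card's position through each in-shuffle:
8 → 17 → 14 → 8 → 17 → 14 → 8 → 17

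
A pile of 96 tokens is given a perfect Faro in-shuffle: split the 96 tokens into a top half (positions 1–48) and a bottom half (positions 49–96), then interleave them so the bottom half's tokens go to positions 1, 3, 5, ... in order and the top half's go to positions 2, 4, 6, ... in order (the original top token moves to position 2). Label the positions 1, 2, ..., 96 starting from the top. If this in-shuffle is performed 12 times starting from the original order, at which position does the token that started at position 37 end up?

Track the token's position through each in-shuffle:
37 → 74 → 51 → 5 → 10 → 20 → 40 → 80 → 63 → 29 → 58 → 19 → 38

38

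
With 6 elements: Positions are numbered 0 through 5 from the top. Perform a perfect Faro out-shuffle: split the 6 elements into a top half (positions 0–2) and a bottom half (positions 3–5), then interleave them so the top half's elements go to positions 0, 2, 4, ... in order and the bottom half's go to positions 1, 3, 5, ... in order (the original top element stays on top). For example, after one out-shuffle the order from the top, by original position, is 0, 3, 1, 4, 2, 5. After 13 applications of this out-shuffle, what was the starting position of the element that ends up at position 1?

3

Work backwards from position 1, undoing one out-shuffle at a time:
1 ← 3 ← 4 ← 2 ← 1 ← ... ← 3 (13 steps).
So the element now at position 1 started at position 3.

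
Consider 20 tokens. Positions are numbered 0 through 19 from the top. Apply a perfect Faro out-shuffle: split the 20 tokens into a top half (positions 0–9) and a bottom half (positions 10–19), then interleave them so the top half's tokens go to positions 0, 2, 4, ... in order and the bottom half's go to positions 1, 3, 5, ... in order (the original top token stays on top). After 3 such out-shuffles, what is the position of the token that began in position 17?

Track the token's position through each out-shuffle:
17 → 15 → 11 → 3

3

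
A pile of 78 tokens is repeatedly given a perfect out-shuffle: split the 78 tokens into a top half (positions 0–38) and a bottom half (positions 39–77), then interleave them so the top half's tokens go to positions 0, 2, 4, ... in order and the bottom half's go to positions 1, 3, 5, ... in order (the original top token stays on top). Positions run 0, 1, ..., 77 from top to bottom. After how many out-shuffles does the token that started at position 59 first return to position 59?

30

Follow position 59 under repeated out-shuffles:
59 → 41 → 5 → 10 → 20 → 40 → 3 → 6 → ... → 59 (length 30)
It first returns after 30 out-shuffles.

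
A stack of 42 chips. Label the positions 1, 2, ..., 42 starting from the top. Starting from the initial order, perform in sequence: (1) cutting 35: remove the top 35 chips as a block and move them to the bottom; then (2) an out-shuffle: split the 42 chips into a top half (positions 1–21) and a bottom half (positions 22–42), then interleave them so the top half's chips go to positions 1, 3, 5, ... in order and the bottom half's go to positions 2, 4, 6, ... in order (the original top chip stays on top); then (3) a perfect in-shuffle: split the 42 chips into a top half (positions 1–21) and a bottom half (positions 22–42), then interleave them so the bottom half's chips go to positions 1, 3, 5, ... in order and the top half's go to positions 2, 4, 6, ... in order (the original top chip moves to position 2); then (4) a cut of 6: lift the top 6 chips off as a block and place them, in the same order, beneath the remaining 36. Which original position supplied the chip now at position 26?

22

Undo the operations in reverse order, starting from position 26:
  undo op 4 (cut 6): 26 ← 32
  undo op 3 (in-shuffle, from top half): 32 ← 16
  undo op 2 (out-shuffle, from bottom half): 16 ← 29
  undo op 1 (cut 35): 29 ← 22
So the chip at position 26 came from original position 22.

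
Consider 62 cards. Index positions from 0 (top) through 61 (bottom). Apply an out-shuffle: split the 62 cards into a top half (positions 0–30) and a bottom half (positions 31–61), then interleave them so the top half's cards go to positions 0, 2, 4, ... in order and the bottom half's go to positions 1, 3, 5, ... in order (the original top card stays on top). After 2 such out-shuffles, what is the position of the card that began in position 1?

Track the card's position through each out-shuffle:
1 → 2 → 4

4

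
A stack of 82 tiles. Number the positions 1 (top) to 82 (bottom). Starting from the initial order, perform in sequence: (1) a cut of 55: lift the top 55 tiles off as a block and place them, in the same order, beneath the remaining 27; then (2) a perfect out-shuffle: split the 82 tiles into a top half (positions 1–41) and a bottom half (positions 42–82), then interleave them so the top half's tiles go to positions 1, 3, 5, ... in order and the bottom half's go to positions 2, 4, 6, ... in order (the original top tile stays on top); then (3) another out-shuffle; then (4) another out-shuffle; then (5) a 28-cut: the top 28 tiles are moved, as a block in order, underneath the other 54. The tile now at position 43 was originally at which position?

3

Undo the operations in reverse order, starting from position 43:
  undo op 5 (cut 28): 43 ← 71
  undo op 4 (out-shuffle, from top half): 71 ← 36
  undo op 3 (out-shuffle, from bottom half): 36 ← 59
  undo op 2 (out-shuffle, from top half): 59 ← 30
  undo op 1 (cut 55): 30 ← 3
So the tile at position 43 came from original position 3.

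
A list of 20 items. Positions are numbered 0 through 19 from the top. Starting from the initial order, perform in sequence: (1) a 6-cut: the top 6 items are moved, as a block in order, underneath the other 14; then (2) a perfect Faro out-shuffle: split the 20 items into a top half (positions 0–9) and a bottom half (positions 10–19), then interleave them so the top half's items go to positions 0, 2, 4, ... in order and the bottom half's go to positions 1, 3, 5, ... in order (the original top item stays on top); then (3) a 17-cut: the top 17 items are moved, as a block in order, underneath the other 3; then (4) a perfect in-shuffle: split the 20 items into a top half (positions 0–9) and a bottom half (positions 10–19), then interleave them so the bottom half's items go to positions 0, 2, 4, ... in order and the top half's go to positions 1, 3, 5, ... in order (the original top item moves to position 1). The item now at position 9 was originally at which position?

Undo the operations in reverse order, starting from position 9:
  undo op 4 (in-shuffle, from top half): 9 ← 4
  undo op 3 (cut 17): 4 ← 1
  undo op 2 (out-shuffle, from bottom half): 1 ← 10
  undo op 1 (cut 6): 10 ← 16
So the item at position 9 came from original position 16.

16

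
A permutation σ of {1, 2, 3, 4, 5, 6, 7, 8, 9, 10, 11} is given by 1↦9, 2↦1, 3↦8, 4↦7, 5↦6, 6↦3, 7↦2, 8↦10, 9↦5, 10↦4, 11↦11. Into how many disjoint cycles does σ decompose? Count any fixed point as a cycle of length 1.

2

Cycle decomposition: (1 9 5 6 3 8 10 4 7 2) (11).
2 cycles.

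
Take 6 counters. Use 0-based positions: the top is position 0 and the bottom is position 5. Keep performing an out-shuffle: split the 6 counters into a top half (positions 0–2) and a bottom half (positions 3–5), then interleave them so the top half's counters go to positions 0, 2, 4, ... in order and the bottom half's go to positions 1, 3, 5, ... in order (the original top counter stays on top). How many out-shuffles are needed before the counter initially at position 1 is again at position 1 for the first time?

4

Follow position 1 under repeated out-shuffles:
1 → 2 → 4 → 3 → 1
It first returns after 4 out-shuffles.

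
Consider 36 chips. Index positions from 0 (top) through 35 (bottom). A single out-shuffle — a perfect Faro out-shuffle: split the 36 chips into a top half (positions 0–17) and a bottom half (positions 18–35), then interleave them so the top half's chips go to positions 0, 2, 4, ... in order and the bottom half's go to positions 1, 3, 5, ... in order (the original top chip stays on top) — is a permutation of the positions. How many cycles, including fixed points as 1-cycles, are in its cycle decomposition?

Trace each unvisited position around until it returns:
(0) (1 2 4 8 16 32 ... len 12) (3 6 12 24 13 26 ... len 12) (5 10 20) (7 14 28 21) (15 30 25) (35)
7 cycles in total.

7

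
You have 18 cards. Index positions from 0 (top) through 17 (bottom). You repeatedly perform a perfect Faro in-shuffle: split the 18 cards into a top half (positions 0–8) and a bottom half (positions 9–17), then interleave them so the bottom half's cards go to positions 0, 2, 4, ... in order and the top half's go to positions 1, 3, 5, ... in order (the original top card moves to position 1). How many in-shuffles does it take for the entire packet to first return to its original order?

18

The in-shuffle permutes the 18 positions with cycle lengths [18].
Every card is home exactly when every cycle has completed a whole number of laps, i.e. after lcm(18) = 18 in-shuffles.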